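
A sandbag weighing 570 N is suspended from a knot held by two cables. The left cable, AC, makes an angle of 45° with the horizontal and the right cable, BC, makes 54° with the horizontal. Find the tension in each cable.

T_AC = 339.2 N, T_BC = 408.1 N

ΣF_x = 0: −T_AC·cos45° + T_BC·cos54° = 0 → T_BC = 1.203·T_AC.
ΣF_y = 0: T_AC·sin45° + T_BC·sin54° = 570.
Substitute: T_AC·(0.707107 + 1.203·0.809017) = 570 → T_AC = 339.214 ≈ 339.2 N.
Then T_BC = 1.203 × 339.214 = 408.1 N.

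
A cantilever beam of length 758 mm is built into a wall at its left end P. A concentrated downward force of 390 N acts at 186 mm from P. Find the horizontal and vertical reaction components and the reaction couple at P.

P_x = 0, P_y = 390.0 N, M_P = 72540 N·mm

ΣF_x = 0: P_x = 0.
ΣF_y = 0: P_y − 390 = 0 → P_y = 390.0 N.
ΣM about P: M_P − 390·186 = 0 → M_P = 72540 N·mm.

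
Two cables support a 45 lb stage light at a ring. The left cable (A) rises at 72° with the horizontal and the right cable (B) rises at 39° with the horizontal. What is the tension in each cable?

T_A = 37.46 lb, T_B = 14.90 lb

ΣF_x = 0: −T_A·cos72° + T_B·cos39° = 0 → T_B = 0.397631·T_A.
ΣF_y = 0: T_A·sin72° + T_B·sin39° = 45.
Substitute: T_A·(0.951057 + 0.397631·0.62932) = 45 → T_A = 37.4596 ≈ 37.46 lb.
Then T_B = 0.397631 × 37.4596 = 14.90 lb.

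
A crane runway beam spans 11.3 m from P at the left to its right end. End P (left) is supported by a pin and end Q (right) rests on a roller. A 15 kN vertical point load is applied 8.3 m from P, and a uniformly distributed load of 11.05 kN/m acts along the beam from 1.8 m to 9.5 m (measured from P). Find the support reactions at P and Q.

P_x = 0, P_y = 46.52 kN, Q_y = 53.56 kN

Resultant of the distributed load: 11.05 × 7.7 = 85.085 kN at 5.65 m from P.
Moments about P: Q_y·11.3 − 15·8.3 − (11.05·7.7)·5.65 = 0 → Q_y = 605.23025/11.3 = 53.5602 ≈ 53.56 kN.
ΣF_y = 0: P_y + 53.5602 − 15 − 11.05·7.7 = 0 → P_y = 46.52 kN.
ΣF_x = 0: no horizontal applied forces, so P_x = 0.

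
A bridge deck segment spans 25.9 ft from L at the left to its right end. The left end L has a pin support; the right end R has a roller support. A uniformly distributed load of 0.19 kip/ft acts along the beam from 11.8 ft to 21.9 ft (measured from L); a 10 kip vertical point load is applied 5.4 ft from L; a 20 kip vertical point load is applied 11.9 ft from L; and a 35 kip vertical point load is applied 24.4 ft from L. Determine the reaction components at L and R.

Resultant of the distributed load: 0.19 × 10.1 = 1.919 kip at 16.85 ft from L.
Taking moments about L: R_y·25.9 − (0.19·10.1)·16.85 − 10·5.4 − 20·11.9 − 35·24.4 = 0 → R_y = 1178.33515/25.9 = 45.4956 ≈ 45.50 kip.
ΣF_y = 0: L_y + 45.4956 − 0.19·10.1 − 10 − 20 − 35 = 0 → L_y = 21.42 kip.
ΣF_x = 0: no horizontal applied forces, so L_x = 0.

L_x = 0, L_y = 21.42 kip, R_y = 45.50 kip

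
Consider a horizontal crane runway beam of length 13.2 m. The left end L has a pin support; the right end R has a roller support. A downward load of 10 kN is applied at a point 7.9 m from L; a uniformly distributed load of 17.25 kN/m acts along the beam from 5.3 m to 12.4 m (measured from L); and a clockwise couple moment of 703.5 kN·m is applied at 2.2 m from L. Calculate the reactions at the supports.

Resultant of the distributed load: 17.25 × 7.1 = 122.475 kN at 8.85 m from L.
ΣM about L: R_y·13.2 − 10·7.9 − (17.25·7.1)·8.85 − 703.5 = 0 → R_y = 1866.40375/13.2 = 141.394 ≈ 141.4 kN.
ΣF_y = 0: L_y + 141.394 − 10 − 17.25·7.1 = 0 → L_y = -8.919 kN.
ΣF_x = 0: no horizontal applied forces, so L_x = 0.

L_x = 0, L_y = -8.919 kN, R_y = 141.4 kN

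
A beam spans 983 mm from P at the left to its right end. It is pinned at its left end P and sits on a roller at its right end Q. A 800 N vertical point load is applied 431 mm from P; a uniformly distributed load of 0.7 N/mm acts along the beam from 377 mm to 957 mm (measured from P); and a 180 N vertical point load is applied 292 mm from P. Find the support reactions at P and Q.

Resultant of the distributed load: 0.7 × 580 = 406 N at 667 mm from P.
Moments about P: Q_y·983 − 800·431 − (0.7·580)·667 − 180·292 = 0 → Q_y = 668162/983 = 679.717 ≈ 679.7 N.
ΣF_y = 0: P_y + 679.717 − 800 − 0.7·580 − 180 = 0 → P_y = 706.3 N.
ΣF_x = 0: no horizontal applied forces, so P_x = 0.

P_x = 0, P_y = 706.3 N, Q_y = 679.7 N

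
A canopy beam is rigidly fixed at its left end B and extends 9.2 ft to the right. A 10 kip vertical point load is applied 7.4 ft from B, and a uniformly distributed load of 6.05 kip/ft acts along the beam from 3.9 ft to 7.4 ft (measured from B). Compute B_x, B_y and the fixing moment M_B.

Resultant of the distributed load: 6.05 × 3.5 = 21.175 kip at 5.65 ft from B.
ΣF_x = 0: B_x = 0.
ΣF_y = 0: B_y − 10 − 6.05·3.5 = 0 → B_y = 31.18 kip.
ΣM about B: M_B − 10·7.4 − (6.05·3.5)·5.65 = 0 → M_B = 193.6 kip·ft.

B_x = 0, B_y = 31.18 kip, M_B = 193.6 kip·ft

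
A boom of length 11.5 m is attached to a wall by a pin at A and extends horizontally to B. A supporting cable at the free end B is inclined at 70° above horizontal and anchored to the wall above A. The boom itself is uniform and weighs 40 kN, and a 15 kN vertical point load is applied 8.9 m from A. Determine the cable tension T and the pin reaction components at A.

T = 33.64 kN, A_x = 11.50 kN, A_y = 23.39 kN

ΣM about A: T·sin70°·11.5 − 40·5.75 − 15·8.9 = 0 → T = 363.5/(11.5·0.939693) = 33.6373 ≈ 33.64 kN.
ΣF_x = 0: A_x − T·cos70° = 0 → A_x = 33.6373 × 0.34202 = 11.50 kN.
ΣF_y = 0: A_y + T·sin70° − 40 − 15 = 0 → A_y = 55 − 33.6373 × 0.939693 = 23.39 kN.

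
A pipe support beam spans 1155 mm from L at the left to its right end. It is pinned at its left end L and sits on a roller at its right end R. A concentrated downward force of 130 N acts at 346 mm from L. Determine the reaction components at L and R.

ΣM about L: R_y·1155 − 130·346 = 0 → R_y = 44980/1155 = 38.9437 ≈ 38.94 N.
ΣF_y = 0: L_y + 38.9437 − 130 = 0 → L_y = 91.06 N.
ΣF_x = 0: no horizontal applied forces, so L_x = 0.

L_x = 0, L_y = 91.06 N, R_y = 38.94 N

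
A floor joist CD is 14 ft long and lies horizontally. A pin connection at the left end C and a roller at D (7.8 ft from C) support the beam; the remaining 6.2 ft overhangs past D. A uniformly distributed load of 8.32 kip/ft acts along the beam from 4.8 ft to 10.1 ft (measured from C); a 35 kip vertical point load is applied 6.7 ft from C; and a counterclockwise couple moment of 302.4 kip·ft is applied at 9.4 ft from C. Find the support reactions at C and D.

Resultant of the distributed load: 8.32 × 5.3 = 44.096 kip at 7.45 ft from C.
ΣM about C: D_y·7.8 − (8.32·5.3)·7.45 − 35·6.7 + 302.4 = 0 → D_y = 260.6152/7.8 = 33.4122 ≈ 33.41 kip.
ΣF_y = 0: C_y + 33.4122 − 8.32·5.3 − 35 = 0 → C_y = 45.68 kip.
ΣF_x = 0: no horizontal applied forces, so C_x = 0.

C_x = 0, C_y = 45.68 kip, D_y = 33.41 kip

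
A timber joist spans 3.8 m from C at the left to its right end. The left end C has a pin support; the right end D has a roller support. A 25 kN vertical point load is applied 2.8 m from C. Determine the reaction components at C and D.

C_x = 0, C_y = 6.579 kN, D_y = 18.42 kN

ΣM about C: D_y·3.8 − 25·2.8 = 0 → D_y = 70/3.8 = 18.4211 ≈ 18.42 kN.
ΣF_y = 0: C_y + 18.4211 − 25 = 0 → C_y = 6.579 kN.
ΣF_x = 0: no horizontal applied forces, so C_x = 0.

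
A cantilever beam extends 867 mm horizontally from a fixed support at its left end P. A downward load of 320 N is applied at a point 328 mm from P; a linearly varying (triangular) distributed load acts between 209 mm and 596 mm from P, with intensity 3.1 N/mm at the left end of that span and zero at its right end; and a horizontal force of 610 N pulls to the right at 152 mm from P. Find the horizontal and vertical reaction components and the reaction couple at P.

Resultant of the triangular load: ½ × 3.1 × 387 = 599.85 N, acting at 338 mm from P (one-third of the span from the peak).
ΣF_x = 0: P_x + 610 = 0 → P_x = -610.0 N.
ΣF_y = 0: P_y − 320 − ½·3.1·387 = 0 → P_y = 919.9 N.
ΣM about P: M_P − 320·328 − (½·3.1·387)·338 = 0 → M_P = 307700 N·mm.

P_x = -610.0 N, P_y = 919.9 N, M_P = 307700 N·mm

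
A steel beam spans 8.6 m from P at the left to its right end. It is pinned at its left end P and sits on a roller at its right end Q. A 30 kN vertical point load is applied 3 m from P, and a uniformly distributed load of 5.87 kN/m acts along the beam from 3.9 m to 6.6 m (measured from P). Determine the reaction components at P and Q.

Resultant of the distributed load: 5.87 × 2.7 = 15.849 kN at 5.25 m from P.
ΣM about P: Q_y·8.6 − 30·3 − (5.87·2.7)·5.25 = 0 → Q_y = 173.20725/8.6 = 20.1404 ≈ 20.14 kN.
ΣF_y = 0: P_y + 20.1404 − 30 − 5.87·2.7 = 0 → P_y = 25.71 kN.
ΣF_x = 0: no horizontal applied forces, so P_x = 0.

P_x = 0, P_y = 25.71 kN, Q_y = 20.14 kN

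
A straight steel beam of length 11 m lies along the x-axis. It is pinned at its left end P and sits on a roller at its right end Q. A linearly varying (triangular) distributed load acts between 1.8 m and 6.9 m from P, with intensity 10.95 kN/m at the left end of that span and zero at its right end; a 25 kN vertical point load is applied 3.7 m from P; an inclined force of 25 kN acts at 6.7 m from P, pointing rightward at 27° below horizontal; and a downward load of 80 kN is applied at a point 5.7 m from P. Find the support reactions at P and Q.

Resultant of the triangular load: ½ × 10.95 × 5.1 = 27.9225 kN, acting at 3.5 m from P (one-third of the span from the peak).
ΣM about P: Q_y·11 − (½·10.95·5.1)·3.5 − 25·3.7 − 25·sin27°·6.7 − 80·5.7 = 0 → Q_y = 722.272/11 = 65.6611 ≈ 65.66 kN.
ΣF_y = 0: P_y + 65.6611 − ½·10.95·5.1 − 25 − 25·sin27° − 80 = 0 → P_y = 78.61 kN.
ΣF_x = 0: P_x + 25·cos27° = 0 → P_x = -22.28 kN.

P_x = -22.28 kN, P_y = 78.61 kN, Q_y = 65.66 kN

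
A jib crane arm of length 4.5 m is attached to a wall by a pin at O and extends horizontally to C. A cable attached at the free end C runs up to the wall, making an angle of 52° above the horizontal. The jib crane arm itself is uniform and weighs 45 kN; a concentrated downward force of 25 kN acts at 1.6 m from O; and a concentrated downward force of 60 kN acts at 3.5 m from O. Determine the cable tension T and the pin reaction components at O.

ΣM about O: T·sin52°·4.5 − 45·2.25 − 25·1.6 − 60·3.5 = 0 → T = 351.25/(4.5·0.788011) = 99.0539 ≈ 99.05 kN.
ΣF_x = 0: O_x − T·cos52° = 0 → O_x = 99.0539 × 0.615661 = 60.98 kN.
ΣF_y = 0: O_y + T·sin52° − 45 − 25 − 60 = 0 → O_y = 130 − 99.0539 × 0.788011 = 51.94 kN.

T = 99.05 kN, O_x = 60.98 kN, O_y = 51.94 kN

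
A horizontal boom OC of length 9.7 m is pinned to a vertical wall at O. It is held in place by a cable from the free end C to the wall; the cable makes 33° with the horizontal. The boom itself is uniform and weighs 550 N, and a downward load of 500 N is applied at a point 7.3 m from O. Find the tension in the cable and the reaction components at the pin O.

T = 1196 N, O_x = 1003 N, O_y = 398.7 N

ΣM about O: T·sin33°·9.7 − 550·4.85 − 500·7.3 = 0 → T = 6317.5/(9.7·0.544639) = 1195.82 ≈ 1196 N.
ΣF_x = 0: O_x − T·cos33° = 0 → O_x = 1195.82 × 0.838671 = 1003 N.
ΣF_y = 0: O_y + T·sin33° − 550 − 500 = 0 → O_y = 1050 − 1195.82 × 0.544639 = 398.7 N.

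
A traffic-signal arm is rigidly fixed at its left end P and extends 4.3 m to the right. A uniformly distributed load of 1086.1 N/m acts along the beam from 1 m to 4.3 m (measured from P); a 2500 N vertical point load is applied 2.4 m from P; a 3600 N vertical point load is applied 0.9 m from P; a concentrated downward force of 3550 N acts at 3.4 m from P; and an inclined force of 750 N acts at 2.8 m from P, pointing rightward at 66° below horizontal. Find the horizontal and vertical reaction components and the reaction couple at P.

Resultant of the distributed load: 1086.1 × 3.3 = 3584.13 N at 2.65 m from P.
ΣF_x = 0: P_x + 750·cos66° = 0 → P_x = -305.1 N.
ΣF_y = 0: P_y − 1086.1·3.3 − 2500 − 3600 − 3550 − 750·sin66° = 0 → P_y = 13920 N.
ΣM about P: M_P − (1086.1·3.3)·2.65 − 2500·2.4 − 3600·0.9 − 3550·3.4 − 750·sin66°·2.8 = 0 → M_P = 32730 N·m.

P_x = -305.1 N, P_y = 13920 N, M_P = 32730 N·m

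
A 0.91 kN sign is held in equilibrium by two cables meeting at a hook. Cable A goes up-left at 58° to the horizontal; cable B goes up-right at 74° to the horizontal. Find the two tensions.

ΣF_x = 0: −T_A·cos58° + T_B·cos74° = 0 → T_B = 1.92252·T_A.
ΣF_y = 0: T_A·sin58° + T_B·sin74° = 0.91.
Substitute: T_A·(0.848048 + 1.92252·0.961262) = 0.91 → T_A = 0.337525 ≈ 0.3375 kN.
Then T_B = 1.92252 × 0.337525 = 0.6489 kN.

T_A = 0.3375 kN, T_B = 0.6489 kN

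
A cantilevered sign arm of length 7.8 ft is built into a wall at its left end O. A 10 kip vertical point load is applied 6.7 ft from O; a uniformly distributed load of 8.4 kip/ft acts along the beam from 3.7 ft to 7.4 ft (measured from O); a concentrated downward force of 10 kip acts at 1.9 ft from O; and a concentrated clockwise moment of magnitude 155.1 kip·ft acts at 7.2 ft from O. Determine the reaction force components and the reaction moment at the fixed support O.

Resultant of the distributed load: 8.4 × 3.7 = 31.08 kip at 5.55 ft from O.
ΣF_x = 0: O_x = 0.
ΣF_y = 0: O_y − 10 − 8.4·3.7 − 10 = 0 → O_y = 51.08 kip.
ΣM about O: M_O − 10·6.7 − (8.4·3.7)·5.55 − 10·1.9 − 155.1 = 0 → M_O = 413.6 kip·ft.

O_x = 0, O_y = 51.08 kip, M_O = 413.6 kip·ft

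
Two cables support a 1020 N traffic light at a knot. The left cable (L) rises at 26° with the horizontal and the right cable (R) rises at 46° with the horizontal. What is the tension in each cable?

ΣF_x = 0: −T_L·cos26° + T_R·cos46° = 0 → T_R = 1.29386·T_L.
ΣF_y = 0: T_L·sin26° + T_R·sin46° = 1020.
Substitute: T_L·(0.438371 + 1.29386·0.71934) = 1020 → T_L = 745.017 ≈ 745.0 N.
Then T_R = 1.29386 × 745.017 = 963.9 N.

T_L = 745.0 N, T_R = 963.9 N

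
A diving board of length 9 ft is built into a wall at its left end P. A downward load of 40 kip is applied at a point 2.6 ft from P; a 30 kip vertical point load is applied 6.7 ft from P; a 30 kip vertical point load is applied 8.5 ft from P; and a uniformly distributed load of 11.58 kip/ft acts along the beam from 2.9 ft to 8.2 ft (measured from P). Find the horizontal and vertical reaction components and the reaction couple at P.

Resultant of the distributed load: 11.58 × 5.3 = 61.374 kip at 5.55 ft from P.
ΣF_x = 0: P_x = 0.
ΣF_y = 0: P_y − 40 − 30 − 30 − 11.58·5.3 = 0 → P_y = 161.4 kip.
ΣM about P: M_P − 40·2.6 − 30·6.7 − 30·8.5 − (11.58·5.3)·5.55 = 0 → M_P = 900.6 kip·ft.

P_x = 0, P_y = 161.4 kip, M_P = 900.6 kip·ft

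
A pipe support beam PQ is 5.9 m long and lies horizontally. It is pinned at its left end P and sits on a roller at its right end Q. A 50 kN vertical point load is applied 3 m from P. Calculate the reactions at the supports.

Moments about P: Q_y·5.9 − 50·3 = 0 → Q_y = 150/5.9 = 25.4237 ≈ 25.42 kN.
ΣF_y = 0: P_y + 25.4237 − 50 = 0 → P_y = 24.58 kN.
ΣF_x = 0: no horizontal applied forces, so P_x = 0.

P_x = 0, P_y = 24.58 kN, Q_y = 25.42 kN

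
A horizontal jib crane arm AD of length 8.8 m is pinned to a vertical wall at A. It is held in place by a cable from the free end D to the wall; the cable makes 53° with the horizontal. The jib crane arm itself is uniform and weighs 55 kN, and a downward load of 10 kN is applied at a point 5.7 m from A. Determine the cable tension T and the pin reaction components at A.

T = 42.54 kN, A_x = 25.60 kN, A_y = 31.02 kN

ΣM about A: T·sin53°·8.8 − 55·4.4 − 10·5.7 = 0 → T = 299/(8.8·0.798636) = 42.5441 ≈ 42.54 kN.
ΣF_x = 0: A_x − T·cos53° = 0 → A_x = 42.5441 × 0.601815 = 25.60 kN.
ΣF_y = 0: A_y + T·sin53° − 55 − 10 = 0 → A_y = 65 − 42.5441 × 0.798636 = 31.02 kN.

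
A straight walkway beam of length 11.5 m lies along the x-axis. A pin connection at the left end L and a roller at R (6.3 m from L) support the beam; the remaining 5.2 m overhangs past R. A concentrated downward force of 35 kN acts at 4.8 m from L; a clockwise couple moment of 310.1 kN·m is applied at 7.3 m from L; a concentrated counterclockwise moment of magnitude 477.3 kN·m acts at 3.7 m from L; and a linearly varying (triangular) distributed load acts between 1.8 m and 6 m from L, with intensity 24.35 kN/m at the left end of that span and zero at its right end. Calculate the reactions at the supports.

L_x = 0, L_y = 60.03 kN, R_y = 26.10 kN

Resultant of the triangular load: ½ × 24.35 × 4.2 = 51.135 kN, acting at 3.2 m from L (one-third of the span from the peak).
Taking moments about L: R_y·6.3 − 35·4.8 − 310.1 + 477.3 − (½·24.35·4.2)·3.2 = 0 → R_y = 164.432/6.3 = 26.1003 ≈ 26.10 kN.
ΣF_y = 0: L_y + 26.1003 − 35 − ½·24.35·4.2 = 0 → L_y = 60.03 kN.
ΣF_x = 0: no horizontal applied forces, so L_x = 0.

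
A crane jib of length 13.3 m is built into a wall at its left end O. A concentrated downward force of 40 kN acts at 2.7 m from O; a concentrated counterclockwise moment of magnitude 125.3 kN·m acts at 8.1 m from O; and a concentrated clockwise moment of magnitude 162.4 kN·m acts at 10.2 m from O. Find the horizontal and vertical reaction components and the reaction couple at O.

ΣF_x = 0: O_x = 0.
ΣF_y = 0: O_y − 40 = 0 → O_y = 40.00 kN.
ΣM about O: M_O − 40·2.7 + 125.3 − 162.4 = 0 → M_O = 145.1 kN·m.

O_x = 0, O_y = 40.00 kN, M_O = 145.1 kN·m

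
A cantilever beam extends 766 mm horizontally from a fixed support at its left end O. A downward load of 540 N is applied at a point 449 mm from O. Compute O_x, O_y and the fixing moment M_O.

ΣF_x = 0: O_x = 0.
ΣF_y = 0: O_y − 540 = 0 → O_y = 540.0 N.
ΣM about O: M_O − 540·449 = 0 → M_O = 242500 N·mm.

O_x = 0, O_y = 540.0 N, M_O = 242500 N·mm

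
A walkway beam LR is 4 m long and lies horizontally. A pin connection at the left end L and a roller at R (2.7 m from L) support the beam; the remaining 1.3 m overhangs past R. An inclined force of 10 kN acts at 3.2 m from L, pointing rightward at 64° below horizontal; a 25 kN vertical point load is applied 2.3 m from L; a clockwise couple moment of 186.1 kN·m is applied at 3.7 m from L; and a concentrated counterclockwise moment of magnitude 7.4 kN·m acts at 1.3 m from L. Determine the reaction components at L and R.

Moments about L: R_y·2.7 − 10·sin64°·3.2 − 25·2.3 − 186.1 + 7.4 = 0 → R_y = 264.961/2.7 = 98.1337 ≈ 98.13 kN.
ΣF_y = 0: L_y + 98.1337 − 10·sin64° − 25 = 0 → L_y = -64.15 kN.
ΣF_x = 0: L_x + 10·cos64° = 0 → L_x = -4.384 kN.

L_x = -4.384 kN, L_y = -64.15 kN, R_y = 98.13 kN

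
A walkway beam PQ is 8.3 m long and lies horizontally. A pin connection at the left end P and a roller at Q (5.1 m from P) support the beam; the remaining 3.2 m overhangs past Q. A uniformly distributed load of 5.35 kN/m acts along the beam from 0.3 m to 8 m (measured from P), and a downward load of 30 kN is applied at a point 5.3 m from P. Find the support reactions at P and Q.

Resultant of the distributed load: 5.35 × 7.7 = 41.195 kN at 4.15 m from P.
ΣM about P: Q_y·5.1 − (5.35·7.7)·4.15 − 30·5.3 = 0 → Q_y = 329.95925/5.1 = 64.6979 ≈ 64.70 kN.
ΣF_y = 0: P_y + 64.6979 − 5.35·7.7 − 30 = 0 → P_y = 6.497 kN.
ΣF_x = 0: no horizontal applied forces, so P_x = 0.

P_x = 0, P_y = 6.497 kN, Q_y = 64.70 kN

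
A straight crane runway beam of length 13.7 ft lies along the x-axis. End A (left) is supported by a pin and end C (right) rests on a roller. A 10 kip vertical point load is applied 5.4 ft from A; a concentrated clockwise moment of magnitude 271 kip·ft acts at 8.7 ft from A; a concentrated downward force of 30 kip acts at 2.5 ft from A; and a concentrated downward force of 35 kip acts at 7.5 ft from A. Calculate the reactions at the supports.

Taking moments about A: C_y·13.7 − 10·5.4 − 271 − 30·2.5 − 35·7.5 = 0 → C_y = 662.5/13.7 = 48.3577 ≈ 48.36 kip.
ΣF_y = 0: A_y + 48.3577 − 10 − 30 − 35 = 0 → A_y = 26.64 kip.
ΣF_x = 0: no horizontal applied forces, so A_x = 0.

A_x = 0, A_y = 26.64 kip, C_y = 48.36 kip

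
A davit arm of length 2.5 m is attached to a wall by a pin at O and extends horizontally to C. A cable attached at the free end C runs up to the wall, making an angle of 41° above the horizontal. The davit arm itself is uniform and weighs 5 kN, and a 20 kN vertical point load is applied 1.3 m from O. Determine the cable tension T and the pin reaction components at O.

ΣM about O: T·sin41°·2.5 − 5·1.25 − 20·1.3 = 0 → T = 32.25/(2.5·0.656059) = 19.6629 ≈ 19.66 kN.
ΣF_x = 0: O_x − T·cos41° = 0 → O_x = 19.6629 × 0.75471 = 14.84 kN.
ΣF_y = 0: O_y + T·sin41° − 5 − 20 = 0 → O_y = 25 − 19.6629 × 0.656059 = 12.10 kN.

T = 19.66 kN, O_x = 14.84 kN, O_y = 12.10 kN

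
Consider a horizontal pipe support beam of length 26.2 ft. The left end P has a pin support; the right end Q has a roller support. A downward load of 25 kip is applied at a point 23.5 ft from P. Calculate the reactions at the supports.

ΣM about P: Q_y·26.2 − 25·23.5 = 0 → Q_y = 587.5/26.2 = 22.4237 ≈ 22.42 kip.
ΣF_y = 0: P_y + 22.4237 − 25 = 0 → P_y = 2.576 kip.
ΣF_x = 0: no horizontal applied forces, so P_x = 0.

P_x = 0, P_y = 2.576 kip, Q_y = 22.42 kip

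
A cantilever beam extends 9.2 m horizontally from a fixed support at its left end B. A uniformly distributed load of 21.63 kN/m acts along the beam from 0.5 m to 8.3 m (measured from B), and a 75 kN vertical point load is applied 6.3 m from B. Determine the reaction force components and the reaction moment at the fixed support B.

Resultant of the distributed load: 21.63 × 7.8 = 168.714 kN at 4.4 m from B.
ΣF_x = 0: B_x = 0.
ΣF_y = 0: B_y − 21.63·7.8 − 75 = 0 → B_y = 243.7 kN.
ΣM about B: M_B − (21.63·7.8)·4.4 − 75·6.3 = 0 → M_B = 1215 kN·m.

B_x = 0, B_y = 243.7 kN, M_B = 1215 kN·m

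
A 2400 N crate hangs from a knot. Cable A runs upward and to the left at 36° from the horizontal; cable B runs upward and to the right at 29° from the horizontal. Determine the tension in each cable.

T_A = 2316 N, T_B = 2142 N

ΣF_x = 0: −T_A·cos36° + T_B·cos29° = 0 → T_B = 0.924993·T_A.
ΣF_y = 0: T_A·sin36° + T_B·sin29° = 2400.
Substitute: T_A·(0.587785 + 0.924993·0.48481) = 2400 → T_A = 2316.09 ≈ 2316 N.
Then T_B = 0.924993 × 2316.09 = 2142 N.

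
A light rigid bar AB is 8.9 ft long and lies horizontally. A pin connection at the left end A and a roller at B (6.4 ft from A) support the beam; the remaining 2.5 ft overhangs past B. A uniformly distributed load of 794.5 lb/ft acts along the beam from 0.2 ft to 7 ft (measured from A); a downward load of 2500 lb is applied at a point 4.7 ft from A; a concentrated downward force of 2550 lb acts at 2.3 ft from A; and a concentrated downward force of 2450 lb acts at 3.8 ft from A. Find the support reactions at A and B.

A_x = 0, A_y = 5657 lb, B_y = 7246 lb

Resultant of the distributed load: 794.5 × 6.8 = 5402.6 lb at 3.6 ft from A.
ΣM about A: B_y·6.4 − (794.5·6.8)·3.6 − 2500·4.7 − 2550·2.3 − 2450·3.8 = 0 → B_y = 46374.36/6.4 = 7245.99 ≈ 7246 lb.
ΣF_y = 0: A_y + 7245.99 − 794.5·6.8 − 2500 − 2550 − 2450 = 0 → A_y = 5657 lb.
ΣF_x = 0: no horizontal applied forces, so A_x = 0.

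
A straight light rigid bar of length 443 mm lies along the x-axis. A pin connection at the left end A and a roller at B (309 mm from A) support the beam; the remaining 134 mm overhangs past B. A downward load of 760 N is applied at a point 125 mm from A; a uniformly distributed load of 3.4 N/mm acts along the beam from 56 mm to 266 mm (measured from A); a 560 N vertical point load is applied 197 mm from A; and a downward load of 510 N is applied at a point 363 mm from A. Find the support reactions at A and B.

A_x = 0, A_y = 908.4 N, B_y = 1636 N

Resultant of the distributed load: 3.4 × 210 = 714 N at 161 mm from A.
ΣM about A: B_y·309 − 760·125 − (3.4·210)·161 − 560·197 − 510·363 = 0 → B_y = 505404/309 = 1635.61 ≈ 1636 N.
ΣF_y = 0: A_y + 1635.61 − 760 − 3.4·210 − 560 − 510 = 0 → A_y = 908.4 N.
ΣF_x = 0: no horizontal applied forces, so A_x = 0.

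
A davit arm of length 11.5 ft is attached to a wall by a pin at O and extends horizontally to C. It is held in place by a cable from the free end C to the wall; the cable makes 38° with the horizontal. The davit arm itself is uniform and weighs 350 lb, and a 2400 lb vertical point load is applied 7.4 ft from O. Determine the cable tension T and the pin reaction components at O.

T = 2793 lb, O_x = 2201 lb, O_y = 1031 lb

ΣM about O: T·sin38°·11.5 − 350·5.75 − 2400·7.4 = 0 → T = 19772.5/(11.5·0.615661) = 2792.69 ≈ 2793 lb.
ΣF_x = 0: O_x − T·cos38° = 0 → O_x = 2792.69 × 0.788011 = 2201 lb.
ΣF_y = 0: O_y + T·sin38° − 350 − 2400 = 0 → O_y = 2750 − 2792.69 × 0.615661 = 1031 lb.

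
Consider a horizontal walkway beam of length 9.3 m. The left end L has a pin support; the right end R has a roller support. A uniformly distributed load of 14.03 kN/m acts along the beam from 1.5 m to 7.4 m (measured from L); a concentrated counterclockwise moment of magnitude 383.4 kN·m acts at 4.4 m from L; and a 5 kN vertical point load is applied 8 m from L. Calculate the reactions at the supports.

L_x = 0, L_y = 85.09 kN, R_y = 2.684 kN

Resultant of the distributed load: 14.03 × 5.9 = 82.777 kN at 4.45 m from L.
Taking moments about L: R_y·9.3 − (14.03·5.9)·4.45 + 383.4 − 5·8 = 0 → R_y = 24.95765/9.3 = 2.68362 ≈ 2.684 kN.
ΣF_y = 0: L_y + 2.68362 − 14.03·5.9 − 5 = 0 → L_y = 85.09 kN.
ΣF_x = 0: no horizontal applied forces, so L_x = 0.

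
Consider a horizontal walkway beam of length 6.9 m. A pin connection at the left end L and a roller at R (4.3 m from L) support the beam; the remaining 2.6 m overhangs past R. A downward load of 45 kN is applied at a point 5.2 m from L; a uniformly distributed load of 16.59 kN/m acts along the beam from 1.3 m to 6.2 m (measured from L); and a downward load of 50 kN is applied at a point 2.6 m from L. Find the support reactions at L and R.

L_x = 0, L_y = 20.75 kN, R_y = 155.5 kN

Resultant of the distributed load: 16.59 × 4.9 = 81.291 kN at 3.75 m from L.
Taking moments about L: R_y·4.3 − 45·5.2 − (16.59·4.9)·3.75 − 50·2.6 = 0 → R_y = 668.84125/4.3 = 155.544 ≈ 155.5 kN.
ΣF_y = 0: L_y + 155.544 − 45 − 16.59·4.9 − 50 = 0 → L_y = 20.75 kN.
ΣF_x = 0: no horizontal applied forces, so L_x = 0.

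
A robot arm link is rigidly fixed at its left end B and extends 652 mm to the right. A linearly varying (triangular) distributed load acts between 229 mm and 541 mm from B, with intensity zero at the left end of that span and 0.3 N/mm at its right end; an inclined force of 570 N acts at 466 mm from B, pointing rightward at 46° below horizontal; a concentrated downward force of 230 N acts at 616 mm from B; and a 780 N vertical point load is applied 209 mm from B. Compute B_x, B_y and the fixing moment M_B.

B_x = -396.0 N, B_y = 1467 N, M_B = 516200 N·mm

Resultant of the triangular load: ½ × 0.3 × 312 = 46.8 N, acting at 437 mm from B (one-third of the span from the peak).
ΣF_x = 0: B_x + 570·cos46° = 0 → B_x = -396.0 N.
ΣF_y = 0: B_y − ½·0.3·312 − 570·sin46° − 230 − 780 = 0 → B_y = 1467 N.
ΣM about B: M_B − (½·0.3·312)·437 − 570·sin46°·466 − 230·616 − 780·209 = 0 → M_B = 516200 N·mm.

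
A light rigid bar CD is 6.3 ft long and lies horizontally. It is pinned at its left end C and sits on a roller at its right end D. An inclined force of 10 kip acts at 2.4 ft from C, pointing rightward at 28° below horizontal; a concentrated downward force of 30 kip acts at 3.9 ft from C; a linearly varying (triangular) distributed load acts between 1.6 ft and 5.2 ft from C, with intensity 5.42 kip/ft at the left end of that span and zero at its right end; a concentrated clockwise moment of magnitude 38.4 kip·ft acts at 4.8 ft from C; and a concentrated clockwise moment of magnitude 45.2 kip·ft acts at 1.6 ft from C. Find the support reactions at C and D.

Resultant of the triangular load: ½ × 5.42 × 3.6 = 9.756 kip, acting at 2.8 ft from C (one-third of the span from the peak).
ΣM about C: D_y·6.3 − 10·sin28°·2.4 − 30·3.9 − (½·5.42·3.6)·2.8 − 38.4 − 45.2 = 0 → D_y = 239.184/6.3 = 37.9657 ≈ 37.97 kip.
ΣF_y = 0: C_y + 37.9657 − 10·sin28° − 30 − ½·5.42·3.6 = 0 → C_y = 6.485 kip.
ΣF_x = 0: C_x + 10·cos28° = 0 → C_x = -8.829 kip.

C_x = -8.829 kip, C_y = 6.485 kip, D_y = 37.97 kip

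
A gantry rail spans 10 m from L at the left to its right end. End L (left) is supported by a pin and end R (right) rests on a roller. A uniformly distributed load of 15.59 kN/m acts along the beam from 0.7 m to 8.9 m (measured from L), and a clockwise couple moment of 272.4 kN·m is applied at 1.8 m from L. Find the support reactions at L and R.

L_x = 0, L_y = 39.24 kN, R_y = 88.60 kN

Resultant of the distributed load: 15.59 × 8.2 = 127.838 kN at 4.8 m from L.
ΣM about L: R_y·10 − (15.59·8.2)·4.8 − 272.4 = 0 → R_y = 886.0224/10 = 88.6022 ≈ 88.60 kN.
ΣF_y = 0: L_y + 88.6022 − 15.59·8.2 = 0 → L_y = 39.24 kN.
ΣF_x = 0: no horizontal applied forces, so L_x = 0.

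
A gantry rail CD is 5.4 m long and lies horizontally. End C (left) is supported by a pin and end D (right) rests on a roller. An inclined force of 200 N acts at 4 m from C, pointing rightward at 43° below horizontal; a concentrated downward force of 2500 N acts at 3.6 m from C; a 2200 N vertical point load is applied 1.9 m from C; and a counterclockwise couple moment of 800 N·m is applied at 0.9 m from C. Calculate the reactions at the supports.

C_x = -146.3 N, C_y = 2443 N, D_y = 2394 N

ΣM about C: D_y·5.4 − 200·sin43°·4 − 2500·3.6 − 2200·1.9 + 800 = 0 → D_y = 12925.6/5.4 = 2393.63 ≈ 2394 N.
ΣF_y = 0: C_y + 2393.63 − 200·sin43° − 2500 − 2200 = 0 → C_y = 2443 N.
ΣF_x = 0: C_x + 200·cos43° = 0 → C_x = -146.3 N.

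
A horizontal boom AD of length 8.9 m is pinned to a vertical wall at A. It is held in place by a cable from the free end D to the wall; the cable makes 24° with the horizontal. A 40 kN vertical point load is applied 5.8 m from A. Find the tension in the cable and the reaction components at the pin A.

ΣM about A: T·sin24°·8.9 − 40·5.8 = 0 → T = 232/(8.9·0.406737) = 64.0891 ≈ 64.09 kN.
ΣF_x = 0: A_x − T·cos24° = 0 → A_x = 64.0891 × 0.913545 = 58.55 kN.
ΣF_y = 0: A_y + T·sin24° − 40 = 0 → A_y = 40 − 64.0891 × 0.406737 = 13.93 kN.

T = 64.09 kN, A_x = 58.55 kN, A_y = 13.93 kN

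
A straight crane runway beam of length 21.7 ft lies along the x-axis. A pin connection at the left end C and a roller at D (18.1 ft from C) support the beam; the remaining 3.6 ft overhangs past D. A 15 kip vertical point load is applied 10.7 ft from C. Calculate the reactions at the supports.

ΣM about C: D_y·18.1 − 15·10.7 = 0 → D_y = 160.5/18.1 = 8.8674 ≈ 8.867 kip.
ΣF_y = 0: C_y + 8.8674 − 15 = 0 → C_y = 6.133 kip.
ΣF_x = 0: no horizontal applied forces, so C_x = 0.

C_x = 0, C_y = 6.133 kip, D_y = 8.867 kip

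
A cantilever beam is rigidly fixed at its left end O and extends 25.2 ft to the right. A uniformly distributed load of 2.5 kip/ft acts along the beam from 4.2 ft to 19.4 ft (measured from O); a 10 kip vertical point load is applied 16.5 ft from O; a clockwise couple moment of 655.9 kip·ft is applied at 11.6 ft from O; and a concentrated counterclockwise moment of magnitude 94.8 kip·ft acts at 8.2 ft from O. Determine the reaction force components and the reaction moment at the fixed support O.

O_x = 0, O_y = 48.00 kip, M_O = 1174 kip·ft

Resultant of the distributed load: 2.5 × 15.2 = 38 kip at 11.8 ft from O.
ΣF_x = 0: O_x = 0.
ΣF_y = 0: O_y − 2.5·15.2 − 10 = 0 → O_y = 48.00 kip.
ΣM about O: M_O − (2.5·15.2)·11.8 − 10·16.5 − 655.9 + 94.8 = 0 → M_O = 1174 kip·ft.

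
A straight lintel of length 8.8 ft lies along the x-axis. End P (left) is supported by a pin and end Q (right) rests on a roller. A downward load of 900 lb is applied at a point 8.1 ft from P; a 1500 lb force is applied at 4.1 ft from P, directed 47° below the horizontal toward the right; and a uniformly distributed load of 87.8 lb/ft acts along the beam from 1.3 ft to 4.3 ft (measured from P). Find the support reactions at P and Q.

Resultant of the distributed load: 87.8 × 3 = 263.4 lb at 2.8 ft from P.
ΣM about P: Q_y·8.8 − 900·8.1 − 1500·sin47°·4.1 − (87.8·3)·2.8 = 0 → Q_y = 12525.3/8.8 = 1423.33 ≈ 1423 lb.
ΣF_y = 0: P_y + 1423.33 − 900 − 1500·sin47° − 87.8·3 = 0 → P_y = 837.1 lb.
ΣF_x = 0: P_x + 1500·cos47° = 0 → P_x = -1023 lb.

P_x = -1023 lb, P_y = 837.1 lb, Q_y = 1423 lb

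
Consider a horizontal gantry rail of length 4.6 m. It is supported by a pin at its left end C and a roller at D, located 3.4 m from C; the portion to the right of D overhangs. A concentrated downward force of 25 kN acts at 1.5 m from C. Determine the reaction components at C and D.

C_x = 0, C_y = 13.97 kN, D_y = 11.03 kN

ΣM about C: D_y·3.4 − 25·1.5 = 0 → D_y = 37.5/3.4 = 11.0294 ≈ 11.03 kN.
ΣF_y = 0: C_y + 11.0294 − 25 = 0 → C_y = 13.97 kN.
ΣF_x = 0: no horizontal applied forces, so C_x = 0.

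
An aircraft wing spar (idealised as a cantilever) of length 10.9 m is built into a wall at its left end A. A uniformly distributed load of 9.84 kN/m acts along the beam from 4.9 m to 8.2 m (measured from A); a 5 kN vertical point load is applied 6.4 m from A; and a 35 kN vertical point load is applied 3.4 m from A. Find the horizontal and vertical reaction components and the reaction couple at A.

A_x = 0, A_y = 72.47 kN, M_A = 363.7 kN·m

Resultant of the distributed load: 9.84 × 3.3 = 32.472 kN at 6.55 m from A.
ΣF_x = 0: A_x = 0.
ΣF_y = 0: A_y − 9.84·3.3 − 5 − 35 = 0 → A_y = 72.47 kN.
ΣM about A: M_A − (9.84·3.3)·6.55 − 5·6.4 − 35·3.4 = 0 → M_A = 363.7 kN·m.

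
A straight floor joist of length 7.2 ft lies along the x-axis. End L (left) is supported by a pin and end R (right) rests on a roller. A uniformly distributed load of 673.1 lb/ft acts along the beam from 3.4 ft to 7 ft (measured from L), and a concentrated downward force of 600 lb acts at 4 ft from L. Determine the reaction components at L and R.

Resultant of the distributed load: 673.1 × 3.6 = 2423.16 lb at 5.2 ft from L.
Taking moments about L: R_y·7.2 − (673.1·3.6)·5.2 − 600·4 = 0 → R_y = 15000.432/7.2 = 2083.39 ≈ 2083 lb.
ΣF_y = 0: L_y + 2083.39 − 673.1·3.6 − 600 = 0 → L_y = 939.8 lb.
ΣF_x = 0: no horizontal applied forces, so L_x = 0.

L_x = 0, L_y = 939.8 lb, R_y = 2083 lb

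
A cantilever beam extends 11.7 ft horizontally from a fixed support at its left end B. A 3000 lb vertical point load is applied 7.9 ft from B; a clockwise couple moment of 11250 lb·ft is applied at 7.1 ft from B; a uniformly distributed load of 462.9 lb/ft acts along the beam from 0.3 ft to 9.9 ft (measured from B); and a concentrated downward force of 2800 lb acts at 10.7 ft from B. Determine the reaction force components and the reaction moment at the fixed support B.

B_x = 0, B_y = 10240 lb, M_B = 87570 lb·ft

Resultant of the distributed load: 462.9 × 9.6 = 4443.84 lb at 5.1 ft from B.
ΣF_x = 0: B_x = 0.
ΣF_y = 0: B_y − 3000 − 462.9·9.6 − 2800 = 0 → B_y = 10240 lb.
ΣM about B: M_B − 3000·7.9 − 11250 − (462.9·9.6)·5.1 − 2800·10.7 = 0 → M_B = 87570 lb·ft.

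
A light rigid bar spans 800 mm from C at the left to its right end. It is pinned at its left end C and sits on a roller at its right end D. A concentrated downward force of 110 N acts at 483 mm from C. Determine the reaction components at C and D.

C_x = 0, C_y = 43.59 N, D_y = 66.41 N

Taking moments about C: D_y·800 − 110·483 = 0 → D_y = 53130/800 = 66.4125 ≈ 66.41 N.
ΣF_y = 0: C_y + 66.4125 − 110 = 0 → C_y = 43.59 N.
ΣF_x = 0: no horizontal applied forces, so C_x = 0.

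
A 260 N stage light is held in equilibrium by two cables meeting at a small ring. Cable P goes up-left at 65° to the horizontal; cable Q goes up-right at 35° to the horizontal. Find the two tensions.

ΣF_x = 0: −T_P·cos65° + T_Q·cos35° = 0 → T_Q = 0.515922·T_P.
ΣF_y = 0: T_P·sin65° + T_Q·sin35° = 260.
Substitute: T_P·(0.906308 + 0.515922·0.573576) = 260 → T_P = 216.265 ≈ 216.3 N.
Then T_Q = 0.515922 × 216.265 = 111.6 N.

T_P = 216.3 N, T_Q = 111.6 N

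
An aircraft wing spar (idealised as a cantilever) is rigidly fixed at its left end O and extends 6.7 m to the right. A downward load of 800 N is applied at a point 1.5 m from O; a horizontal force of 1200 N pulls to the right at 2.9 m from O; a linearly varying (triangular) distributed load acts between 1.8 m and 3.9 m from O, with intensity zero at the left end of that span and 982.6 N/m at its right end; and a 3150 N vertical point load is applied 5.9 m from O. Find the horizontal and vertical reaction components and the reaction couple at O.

Resultant of the triangular load: ½ × 982.6 × 2.1 = 1031.73 N, acting at 3.2 m from O (one-third of the span from the peak).
ΣF_x = 0: O_x + 1200 = 0 → O_x = -1200 N.
ΣF_y = 0: O_y − 800 − ½·982.6·2.1 − 3150 = 0 → O_y = 4982 N.
ΣM about O: M_O − 800·1.5 − (½·982.6·2.1)·3.2 − 3150·5.9 = 0 → M_O = 23090 N·m.

O_x = -1200 N, O_y = 4982 N, M_O = 23090 N·m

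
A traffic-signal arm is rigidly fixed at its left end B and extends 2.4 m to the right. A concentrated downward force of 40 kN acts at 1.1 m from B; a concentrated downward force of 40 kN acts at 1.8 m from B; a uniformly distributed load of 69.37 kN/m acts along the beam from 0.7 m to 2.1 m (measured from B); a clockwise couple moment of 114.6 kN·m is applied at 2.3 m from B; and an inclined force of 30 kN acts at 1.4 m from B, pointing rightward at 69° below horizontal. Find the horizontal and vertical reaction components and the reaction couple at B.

Resultant of the distributed load: 69.37 × 1.4 = 97.118 kN at 1.4 m from B.
ΣF_x = 0: B_x + 30·cos69° = 0 → B_x = -10.75 kN.
ΣF_y = 0: B_y − 40 − 40 − 69.37·1.4 − 30·sin69° = 0 → B_y = 205.1 kN.
ΣM about B: M_B − 40·1.1 − 40·1.8 − (69.37·1.4)·1.4 − 114.6 − 30·sin69°·1.4 = 0 → M_B = 405.8 kN·m.

B_x = -10.75 kN, B_y = 205.1 kN, M_B = 405.8 kN·m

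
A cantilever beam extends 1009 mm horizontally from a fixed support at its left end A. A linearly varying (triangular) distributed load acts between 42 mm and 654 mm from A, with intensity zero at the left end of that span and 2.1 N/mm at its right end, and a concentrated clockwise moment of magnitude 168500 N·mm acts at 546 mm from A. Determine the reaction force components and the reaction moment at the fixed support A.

Resultant of the triangular load: ½ × 2.1 × 612 = 642.6 N, acting at 450 mm from A (one-third of the span from the peak).
ΣF_x = 0: A_x = 0.
ΣF_y = 0: A_y − ½·2.1·612 = 0 → A_y = 642.6 N.
ΣM about A: M_A − (½·2.1·612)·450 − 168500 = 0 → M_A = 457700 N·mm.

A_x = 0, A_y = 642.6 N, M_A = 457700 N·mm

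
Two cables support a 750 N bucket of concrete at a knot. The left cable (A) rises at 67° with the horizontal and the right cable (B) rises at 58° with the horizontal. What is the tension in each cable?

T_A = 485.2 N, T_B = 357.7 N

ΣF_x = 0: −T_A·cos67° + T_B·cos58° = 0 → T_B = 0.737341·T_A.
ΣF_y = 0: T_A·sin67° + T_B·sin58° = 750.
Substitute: T_A·(0.920505 + 0.737341·0.848048) = 750 → T_A = 485.184 ≈ 485.2 N.
Then T_B = 0.737341 × 485.184 = 357.7 N.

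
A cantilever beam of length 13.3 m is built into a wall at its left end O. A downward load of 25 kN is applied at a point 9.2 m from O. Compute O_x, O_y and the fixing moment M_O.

ΣF_x = 0: O_x = 0.
ΣF_y = 0: O_y − 25 = 0 → O_y = 25.00 kN.
ΣM about O: M_O − 25·9.2 = 0 → M_O = 230.0 kN·m.

O_x = 0, O_y = 25.00 kN, M_O = 230.0 kN·m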